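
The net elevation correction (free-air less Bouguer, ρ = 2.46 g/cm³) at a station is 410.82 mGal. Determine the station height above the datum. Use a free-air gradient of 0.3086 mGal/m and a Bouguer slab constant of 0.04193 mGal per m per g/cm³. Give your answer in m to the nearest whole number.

2000

Combined gradient = 0.3086 − 0.04193 × 2.46 = 0.2054522 mGal/m
h = 410.82 / 0.2054522 = 1999.59 m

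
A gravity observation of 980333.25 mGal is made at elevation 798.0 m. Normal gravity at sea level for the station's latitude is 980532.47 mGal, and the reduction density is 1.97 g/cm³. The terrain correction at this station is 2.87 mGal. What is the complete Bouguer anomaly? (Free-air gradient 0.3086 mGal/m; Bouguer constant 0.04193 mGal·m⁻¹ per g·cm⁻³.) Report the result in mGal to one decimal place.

-16.0

Free-air correction = 0.3086 × 798.0 = 246.26 mGal
Free-air anomaly = 980333.25 − 980532.47 + (246.26) = 47.04 mGal
Bouguer slab correction = 0.04193 × 1.97 × 798.0 = 65.92 mGal
Simple Bouguer anomaly = 47.04 − (65.92) = -18.88 mGal
Complete Bouguer anomaly = -18.88 + 2.87 = -16.01 mGal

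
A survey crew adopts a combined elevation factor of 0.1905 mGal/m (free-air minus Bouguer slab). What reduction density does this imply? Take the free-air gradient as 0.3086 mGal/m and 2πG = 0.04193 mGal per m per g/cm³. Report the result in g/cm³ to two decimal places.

0.1905 = 0.3086 − 0.04193 × ρ
ρ = (0.3086 − 0.1905) / 0.04193 = 2.82 g/cm³

2.82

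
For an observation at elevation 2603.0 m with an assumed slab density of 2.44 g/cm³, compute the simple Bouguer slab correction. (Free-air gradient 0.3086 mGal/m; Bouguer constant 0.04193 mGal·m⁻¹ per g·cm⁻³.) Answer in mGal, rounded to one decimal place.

266.3

Bouguer slab correction = 0.04193 × 2.44 × 2603.0 = 266.3 mGal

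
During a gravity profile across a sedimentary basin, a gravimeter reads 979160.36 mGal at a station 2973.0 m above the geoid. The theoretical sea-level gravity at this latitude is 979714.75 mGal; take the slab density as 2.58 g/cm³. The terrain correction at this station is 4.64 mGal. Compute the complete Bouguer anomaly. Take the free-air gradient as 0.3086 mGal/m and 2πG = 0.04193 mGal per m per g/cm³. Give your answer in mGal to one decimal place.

46.1

Free-air correction = 0.3086 × 2973.0 = 917.47 mGal
Free-air anomaly = 979160.36 − 979714.75 + (917.47) = 363.08 mGal
Bouguer slab correction = 0.04193 × 2.58 × 2973.0 = 321.62 mGal
Simple Bouguer anomaly = 363.08 − (321.62) = 41.46 mGal
Complete Bouguer anomaly = 41.46 + 4.64 = 46.10 mGal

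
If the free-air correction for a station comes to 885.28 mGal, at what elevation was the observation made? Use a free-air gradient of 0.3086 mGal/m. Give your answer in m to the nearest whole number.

h = 885.28 / 0.3086 = 2868.70 m

2869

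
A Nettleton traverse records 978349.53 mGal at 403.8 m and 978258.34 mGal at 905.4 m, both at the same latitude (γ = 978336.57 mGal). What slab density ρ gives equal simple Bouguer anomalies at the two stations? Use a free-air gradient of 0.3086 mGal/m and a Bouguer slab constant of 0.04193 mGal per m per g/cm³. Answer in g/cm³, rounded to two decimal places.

3.02

Δg_obs = 978258.34 − 978349.53 = -91.19 mGal over Δh = 905.4 − 403.8 = 501.6 m
Equal Bouguer anomalies ⇒ Δg_obs + (0.3086 − 0.04193ρ)·Δh = 0
0.3086 − 0.04193ρ = −Δg_obs/Δh = 0.18180
ρ = (0.3086 − 0.18180) / 0.04193 = 3.02 g/cm³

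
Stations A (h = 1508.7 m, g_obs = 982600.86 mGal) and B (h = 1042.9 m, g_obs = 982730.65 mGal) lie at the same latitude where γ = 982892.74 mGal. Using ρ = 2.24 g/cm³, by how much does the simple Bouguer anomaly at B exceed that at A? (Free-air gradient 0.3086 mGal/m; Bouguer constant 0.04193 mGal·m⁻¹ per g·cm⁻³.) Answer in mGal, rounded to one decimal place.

29.8

Δg_SB(A) = 982600.86 − 982892.74 + 0.3086×1508.7 − 0.04193×2.24×1508.7 = 32.00 mGal
Δg_SB(B) = 982730.65 − 982892.74 + 0.3086×1042.9 − 0.04193×2.24×1042.9 = 61.80 mGal
Difference = 61.80 − (32.00) = 29.80 mGal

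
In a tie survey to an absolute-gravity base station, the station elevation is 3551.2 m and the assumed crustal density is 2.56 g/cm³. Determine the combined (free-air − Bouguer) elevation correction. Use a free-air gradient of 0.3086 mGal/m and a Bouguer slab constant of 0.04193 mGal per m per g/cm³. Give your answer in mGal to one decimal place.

714.7

Combined gradient = 0.3086 − 0.04193 × 2.56 = 0.2012592 mGal/m
Combined elevation correction = 0.2012592 × 3551.2 = 714.7 mGal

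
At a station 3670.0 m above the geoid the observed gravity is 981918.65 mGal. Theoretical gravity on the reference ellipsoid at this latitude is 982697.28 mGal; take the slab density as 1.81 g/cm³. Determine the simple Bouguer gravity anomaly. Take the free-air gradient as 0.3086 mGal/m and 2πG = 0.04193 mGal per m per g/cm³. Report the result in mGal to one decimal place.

75.4

Free-air correction = 0.3086 × 3670.0 = 1132.56 mGal
Free-air anomaly = 981918.65 − 982697.28 + (1132.56) = 353.93 mGal
Bouguer slab correction = 0.04193 × 1.81 × 3670.0 = 278.53 mGal
Simple Bouguer anomaly = 353.93 − (278.53) = 75.40 mGal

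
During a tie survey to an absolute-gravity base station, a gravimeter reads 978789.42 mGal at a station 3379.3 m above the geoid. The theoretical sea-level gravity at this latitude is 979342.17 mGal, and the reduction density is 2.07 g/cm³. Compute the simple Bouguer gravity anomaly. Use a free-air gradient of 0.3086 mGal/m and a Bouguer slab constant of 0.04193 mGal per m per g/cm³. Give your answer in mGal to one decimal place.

Free-air correction = 0.3086 × 3379.3 = 1042.85 mGal
Free-air anomaly = 978789.42 − 979342.17 + (1042.85) = 490.10 mGal
Bouguer slab correction = 0.04193 × 2.07 × 3379.3 = 293.31 mGal
Simple Bouguer anomaly = 490.10 − (293.31) = 196.79 mGal

196.8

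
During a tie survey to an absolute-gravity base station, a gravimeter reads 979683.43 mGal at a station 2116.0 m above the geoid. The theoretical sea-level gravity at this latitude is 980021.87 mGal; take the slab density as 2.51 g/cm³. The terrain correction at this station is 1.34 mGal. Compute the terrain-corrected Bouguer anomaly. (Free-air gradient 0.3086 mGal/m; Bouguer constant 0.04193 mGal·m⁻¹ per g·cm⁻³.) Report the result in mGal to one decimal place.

Free-air correction = 0.3086 × 2116.0 = 653.00 mGal
Free-air anomaly = 979683.43 − 980021.87 + (653.00) = 314.56 mGal
Bouguer slab correction = 0.04193 × 2.51 × 2116.0 = 222.70 mGal
Simple Bouguer anomaly = 314.56 − (222.70) = 91.86 mGal
Complete Bouguer anomaly = 91.86 + 1.34 = 93.20 mGal

93.2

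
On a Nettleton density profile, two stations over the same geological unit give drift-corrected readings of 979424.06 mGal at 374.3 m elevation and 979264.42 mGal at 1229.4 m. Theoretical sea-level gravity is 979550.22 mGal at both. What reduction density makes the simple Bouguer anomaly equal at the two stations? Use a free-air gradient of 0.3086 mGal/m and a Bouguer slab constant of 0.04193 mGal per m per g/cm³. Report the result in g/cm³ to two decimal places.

2.91

Δg_obs = 979264.42 − 979424.06 = -159.64 mGal over Δh = 1229.4 − 374.3 = 855.1 m
Equal Bouguer anomalies ⇒ Δg_obs + (0.3086 − 0.04193ρ)·Δh = 0
0.3086 − 0.04193ρ = −Δg_obs/Δh = 0.18669
ρ = (0.3086 − 0.18669) / 0.04193 = 2.91 g/cm³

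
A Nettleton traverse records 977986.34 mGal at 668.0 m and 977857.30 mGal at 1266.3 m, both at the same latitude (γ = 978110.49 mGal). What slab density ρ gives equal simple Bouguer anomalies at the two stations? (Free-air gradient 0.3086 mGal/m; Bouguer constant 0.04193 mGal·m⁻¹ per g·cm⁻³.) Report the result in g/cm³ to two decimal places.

Δg_obs = 977857.30 − 977986.34 = -129.04 mGal over Δh = 1266.3 − 668.0 = 598.3 m
Equal Bouguer anomalies ⇒ Δg_obs + (0.3086 − 0.04193ρ)·Δh = 0
0.3086 − 0.04193ρ = −Δg_obs/Δh = 0.21568
ρ = (0.3086 − 0.21568) / 0.04193 = 2.22 g/cm³

2.22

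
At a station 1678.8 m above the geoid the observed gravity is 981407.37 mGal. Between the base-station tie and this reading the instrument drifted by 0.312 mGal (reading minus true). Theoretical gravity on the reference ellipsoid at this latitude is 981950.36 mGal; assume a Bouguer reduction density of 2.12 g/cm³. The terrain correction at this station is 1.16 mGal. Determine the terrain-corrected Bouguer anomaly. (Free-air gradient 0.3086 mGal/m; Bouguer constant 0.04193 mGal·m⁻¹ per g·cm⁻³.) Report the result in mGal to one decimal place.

-173.3

Drift-corrected reading = 981407.37 − (0.312) = 981407.058 mGal
Free-air correction = 0.3086 × 1678.8 = 518.08 mGal
Free-air anomaly = 981407.058 − 981950.36 + (518.08) = -25.222 mGal
Bouguer slab correction = 0.04193 × 2.12 × 1678.8 = 149.23 mGal
Simple Bouguer anomaly = -25.222 − (149.23) = -174.452 mGal
Complete Bouguer anomaly = -174.452 + 1.16 = -173.292 mGal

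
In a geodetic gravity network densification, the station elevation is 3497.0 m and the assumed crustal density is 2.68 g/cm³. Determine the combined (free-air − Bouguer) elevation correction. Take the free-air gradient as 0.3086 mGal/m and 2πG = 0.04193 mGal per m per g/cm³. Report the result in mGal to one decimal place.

686.2

Combined gradient = 0.3086 − 0.04193 × 2.68 = 0.1962276 mGal/m
Combined elevation correction = 0.1962276 × 3497.0 = 686.2 mGal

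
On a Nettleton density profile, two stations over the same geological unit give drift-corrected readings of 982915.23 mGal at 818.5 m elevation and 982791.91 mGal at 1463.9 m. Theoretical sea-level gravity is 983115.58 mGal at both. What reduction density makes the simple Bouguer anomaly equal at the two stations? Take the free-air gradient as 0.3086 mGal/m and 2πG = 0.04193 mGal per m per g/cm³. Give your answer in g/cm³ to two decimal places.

Δg_obs = 982791.91 − 982915.23 = -123.32 mGal over Δh = 1463.9 − 818.5 = 645.4 m
Equal Bouguer anomalies ⇒ Δg_obs + (0.3086 − 0.04193ρ)·Δh = 0
0.3086 − 0.04193ρ = −Δg_obs/Δh = 0.19108
ρ = (0.3086 − 0.19108) / 0.04193 = 2.80 g/cm³

2.80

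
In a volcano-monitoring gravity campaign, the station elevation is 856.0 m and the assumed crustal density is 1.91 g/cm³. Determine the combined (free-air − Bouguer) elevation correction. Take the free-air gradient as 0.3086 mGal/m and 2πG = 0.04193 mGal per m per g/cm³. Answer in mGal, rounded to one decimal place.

Combined gradient = 0.3086 − 0.04193 × 1.91 = 0.2285137 mGal/m
Combined elevation correction = 0.2285137 × 856.0 = 195.6 mGal

195.6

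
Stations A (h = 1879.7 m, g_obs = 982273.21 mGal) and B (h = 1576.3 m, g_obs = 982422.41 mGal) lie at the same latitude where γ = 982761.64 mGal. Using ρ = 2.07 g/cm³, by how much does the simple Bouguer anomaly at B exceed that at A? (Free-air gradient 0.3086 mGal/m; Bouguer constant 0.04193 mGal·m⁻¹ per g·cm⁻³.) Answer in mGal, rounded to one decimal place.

Δg_SB(A) = 982273.21 − 982761.64 + 0.3086×1879.7 − 0.04193×2.07×1879.7 = -71.50 mGal
Δg_SB(B) = 982422.41 − 982761.64 + 0.3086×1576.3 − 0.04193×2.07×1576.3 = 10.40 mGal
Difference = 10.40 − (-71.50) = 81.90 mGal

81.9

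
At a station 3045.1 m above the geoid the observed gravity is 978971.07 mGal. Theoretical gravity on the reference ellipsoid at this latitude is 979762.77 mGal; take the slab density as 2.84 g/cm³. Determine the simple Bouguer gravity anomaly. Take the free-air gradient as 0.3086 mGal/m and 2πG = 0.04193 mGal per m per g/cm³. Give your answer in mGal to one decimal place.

-214.6

Free-air correction = 0.3086 × 3045.1 = 939.72 mGal
Free-air anomaly = 978971.07 − 979762.77 + (939.72) = 148.02 mGal
Bouguer slab correction = 0.04193 × 2.84 × 3045.1 = 362.61 mGal
Simple Bouguer anomaly = 148.02 − (362.61) = -214.59 mGal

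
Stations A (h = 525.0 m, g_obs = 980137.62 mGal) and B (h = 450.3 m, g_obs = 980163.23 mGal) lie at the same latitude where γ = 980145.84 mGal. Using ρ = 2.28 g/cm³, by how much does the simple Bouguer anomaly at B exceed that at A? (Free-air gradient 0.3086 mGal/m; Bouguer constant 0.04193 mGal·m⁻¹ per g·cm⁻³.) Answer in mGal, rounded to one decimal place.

Δg_SB(A) = 980137.62 − 980145.84 + 0.3086×525.0 − 0.04193×2.28×525.0 = 103.60 mGal
Δg_SB(B) = 980163.23 − 980145.84 + 0.3086×450.3 − 0.04193×2.28×450.3 = 113.30 mGal
Difference = 113.30 − (103.60) = 9.70 mGal

9.7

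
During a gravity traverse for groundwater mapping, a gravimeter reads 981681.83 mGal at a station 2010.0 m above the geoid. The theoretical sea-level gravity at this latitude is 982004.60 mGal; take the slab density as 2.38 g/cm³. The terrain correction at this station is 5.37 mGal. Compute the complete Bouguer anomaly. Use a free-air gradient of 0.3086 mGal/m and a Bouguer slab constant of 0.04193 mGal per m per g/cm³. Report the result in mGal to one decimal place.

Free-air correction = 0.3086 × 2010.0 = 620.29 mGal
Free-air anomaly = 981681.83 − 982004.60 + (620.29) = 297.52 mGal
Bouguer slab correction = 0.04193 × 2.38 × 2010.0 = 200.58 mGal
Simple Bouguer anomaly = 297.52 − (200.58) = 96.94 mGal
Complete Bouguer anomaly = 96.94 + 5.37 = 102.31 mGal

102.3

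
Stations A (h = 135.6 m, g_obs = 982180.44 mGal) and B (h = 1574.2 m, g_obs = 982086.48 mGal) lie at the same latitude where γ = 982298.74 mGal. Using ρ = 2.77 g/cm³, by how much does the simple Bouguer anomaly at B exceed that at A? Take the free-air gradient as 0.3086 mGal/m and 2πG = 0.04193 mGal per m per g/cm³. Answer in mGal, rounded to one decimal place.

182.9

Δg_SB(A) = 982180.44 − 982298.74 + 0.3086×135.6 − 0.04193×2.77×135.6 = -92.20 mGal
Δg_SB(B) = 982086.48 − 982298.74 + 0.3086×1574.2 − 0.04193×2.77×1574.2 = 90.70 mGal
Difference = 90.70 − (-92.20) = 182.90 mGal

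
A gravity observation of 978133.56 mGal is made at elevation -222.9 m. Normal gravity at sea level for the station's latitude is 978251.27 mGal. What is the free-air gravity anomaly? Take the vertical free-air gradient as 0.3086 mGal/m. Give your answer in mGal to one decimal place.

-186.5

Free-air correction = 0.3086 × -222.9 = -68.79 mGal
Free-air anomaly = 978133.56 − 978251.27 + (-68.79) = -186.50 mGal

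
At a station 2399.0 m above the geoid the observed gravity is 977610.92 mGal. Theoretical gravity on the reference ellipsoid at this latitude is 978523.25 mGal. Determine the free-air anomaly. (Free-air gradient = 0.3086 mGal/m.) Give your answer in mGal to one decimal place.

Free-air correction = 0.3086 × 2399.0 = 740.33 mGal
Free-air anomaly = 977610.92 − 978523.25 + (740.33) = -172.00 mGal

-172.0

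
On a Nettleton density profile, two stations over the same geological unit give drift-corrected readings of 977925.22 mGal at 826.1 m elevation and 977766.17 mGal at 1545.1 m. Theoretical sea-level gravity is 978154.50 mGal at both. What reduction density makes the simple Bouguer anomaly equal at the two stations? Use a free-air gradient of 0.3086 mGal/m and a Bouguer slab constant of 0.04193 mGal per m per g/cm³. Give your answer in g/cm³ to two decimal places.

2.08

Δg_obs = 977766.17 − 977925.22 = -159.05 mGal over Δh = 1545.1 − 826.1 = 719.0 m
Equal Bouguer anomalies ⇒ Δg_obs + (0.3086 − 0.04193ρ)·Δh = 0
0.3086 − 0.04193ρ = −Δg_obs/Δh = 0.22121
ρ = (0.3086 − 0.22121) / 0.04193 = 2.08 g/cm³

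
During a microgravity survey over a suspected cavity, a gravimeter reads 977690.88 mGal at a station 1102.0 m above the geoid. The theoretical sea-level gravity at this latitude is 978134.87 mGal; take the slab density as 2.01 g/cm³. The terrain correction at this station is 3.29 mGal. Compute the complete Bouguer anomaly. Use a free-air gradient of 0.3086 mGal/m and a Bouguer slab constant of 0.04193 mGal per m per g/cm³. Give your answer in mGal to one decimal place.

Free-air correction = 0.3086 × 1102.0 = 340.08 mGal
Free-air anomaly = 977690.88 − 978134.87 + (340.08) = -103.91 mGal
Bouguer slab correction = 0.04193 × 2.01 × 1102.0 = 92.88 mGal
Simple Bouguer anomaly = -103.91 − (92.88) = -196.79 mGal
Complete Bouguer anomaly = -196.79 + 3.29 = -193.50 mGal

-193.5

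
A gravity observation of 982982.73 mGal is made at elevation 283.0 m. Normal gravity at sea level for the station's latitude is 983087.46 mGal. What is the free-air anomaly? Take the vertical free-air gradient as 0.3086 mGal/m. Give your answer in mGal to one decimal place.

-17.4

Free-air correction = 0.3086 × 283.0 = 87.33 mGal
Free-air anomaly = 982982.73 − 983087.46 + (87.33) = -17.40 mGal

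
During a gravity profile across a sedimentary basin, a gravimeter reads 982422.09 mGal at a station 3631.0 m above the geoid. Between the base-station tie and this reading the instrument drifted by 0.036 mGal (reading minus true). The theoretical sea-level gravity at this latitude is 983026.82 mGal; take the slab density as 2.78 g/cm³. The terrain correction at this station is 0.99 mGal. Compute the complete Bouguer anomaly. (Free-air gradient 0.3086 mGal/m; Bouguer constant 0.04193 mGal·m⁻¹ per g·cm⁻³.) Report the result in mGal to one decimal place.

93.5

Drift-corrected reading = 982422.09 − (0.036) = 982422.054 mGal
Free-air correction = 0.3086 × 3631.0 = 1120.53 mGal
Free-air anomaly = 982422.054 − 983026.82 + (1120.53) = 515.764 mGal
Bouguer slab correction = 0.04193 × 2.78 × 3631.0 = 423.25 mGal
Simple Bouguer anomaly = 515.764 − (423.25) = 92.514 mGal
Complete Bouguer anomaly = 92.514 + 0.99 = 93.504 mGal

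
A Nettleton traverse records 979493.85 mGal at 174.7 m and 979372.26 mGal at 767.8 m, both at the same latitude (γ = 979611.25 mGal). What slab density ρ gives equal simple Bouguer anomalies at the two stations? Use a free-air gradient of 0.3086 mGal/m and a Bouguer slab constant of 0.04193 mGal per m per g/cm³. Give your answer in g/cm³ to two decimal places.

2.47

Δg_obs = 979372.26 − 979493.85 = -121.59 mGal over Δh = 767.8 − 174.7 = 593.1 m
Equal Bouguer anomalies ⇒ Δg_obs + (0.3086 − 0.04193ρ)·Δh = 0
0.3086 − 0.04193ρ = −Δg_obs/Δh = 0.20501
ρ = (0.3086 − 0.20501) / 0.04193 = 2.47 g/cm³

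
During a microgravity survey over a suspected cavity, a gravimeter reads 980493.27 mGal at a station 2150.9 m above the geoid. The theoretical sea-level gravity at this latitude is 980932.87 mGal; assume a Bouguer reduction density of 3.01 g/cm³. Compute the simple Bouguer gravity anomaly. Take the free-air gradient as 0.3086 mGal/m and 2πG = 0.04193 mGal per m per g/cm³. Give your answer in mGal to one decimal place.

-47.3

Free-air correction = 0.3086 × 2150.9 = 663.77 mGal
Free-air anomaly = 980493.27 − 980932.87 + (663.77) = 224.17 mGal
Bouguer slab correction = 0.04193 × 3.01 × 2150.9 = 271.46 mGal
Simple Bouguer anomaly = 224.17 − (271.46) = -47.29 mGal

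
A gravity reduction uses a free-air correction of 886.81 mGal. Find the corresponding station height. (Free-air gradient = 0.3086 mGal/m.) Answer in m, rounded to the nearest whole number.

2874

h = 886.81 / 0.3086 = 2873.66 m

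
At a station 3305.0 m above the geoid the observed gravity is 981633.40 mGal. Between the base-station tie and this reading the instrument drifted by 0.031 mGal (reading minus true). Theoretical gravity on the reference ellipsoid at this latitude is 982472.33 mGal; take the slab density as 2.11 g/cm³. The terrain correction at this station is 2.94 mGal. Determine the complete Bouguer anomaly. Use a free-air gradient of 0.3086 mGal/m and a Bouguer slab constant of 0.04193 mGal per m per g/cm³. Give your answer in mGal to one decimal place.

Drift-corrected reading = 981633.40 − (0.031) = 981633.369 mGal
Free-air correction = 0.3086 × 3305.0 = 1019.92 mGal
Free-air anomaly = 981633.369 − 982472.33 + (1019.92) = 180.959 mGal
Bouguer slab correction = 0.04193 × 2.11 × 3305.0 = 292.40 mGal
Simple Bouguer anomaly = 180.959 − (292.40) = -111.441 mGal
Complete Bouguer anomaly = -111.441 + 2.94 = -108.501 mGal

-108.5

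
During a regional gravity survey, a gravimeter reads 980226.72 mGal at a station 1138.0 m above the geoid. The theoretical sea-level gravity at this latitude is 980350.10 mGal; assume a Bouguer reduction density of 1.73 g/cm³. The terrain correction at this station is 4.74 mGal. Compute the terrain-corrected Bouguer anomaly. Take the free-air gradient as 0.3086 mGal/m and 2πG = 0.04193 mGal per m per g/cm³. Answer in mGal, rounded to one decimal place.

150.0

Free-air correction = 0.3086 × 1138.0 = 351.19 mGal
Free-air anomaly = 980226.72 − 980350.10 + (351.19) = 227.81 mGal
Bouguer slab correction = 0.04193 × 1.73 × 1138.0 = 82.55 mGal
Simple Bouguer anomaly = 227.81 − (82.55) = 145.26 mGal
Complete Bouguer anomaly = 145.26 + 4.74 = 150.00 mGal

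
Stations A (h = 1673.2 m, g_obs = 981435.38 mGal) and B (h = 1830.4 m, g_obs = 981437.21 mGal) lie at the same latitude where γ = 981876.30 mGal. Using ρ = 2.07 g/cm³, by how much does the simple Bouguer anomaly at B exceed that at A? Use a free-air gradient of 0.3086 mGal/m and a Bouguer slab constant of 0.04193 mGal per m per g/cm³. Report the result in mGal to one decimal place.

36.7

Δg_SB(A) = 981435.38 − 981876.30 + 0.3086×1673.2 − 0.04193×2.07×1673.2 = -69.80 mGal
Δg_SB(B) = 981437.21 − 981876.30 + 0.3086×1830.4 − 0.04193×2.07×1830.4 = -33.10 mGal
Difference = -33.10 − (-69.80) = 36.70 mGal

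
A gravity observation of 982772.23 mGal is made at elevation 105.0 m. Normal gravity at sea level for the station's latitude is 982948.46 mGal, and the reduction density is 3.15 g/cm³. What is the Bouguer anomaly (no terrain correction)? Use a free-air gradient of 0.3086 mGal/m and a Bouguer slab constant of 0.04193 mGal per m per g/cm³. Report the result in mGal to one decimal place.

Free-air correction = 0.3086 × 105.0 = 32.40 mGal
Free-air anomaly = 982772.23 − 982948.46 + (32.40) = -143.83 mGal
Bouguer slab correction = 0.04193 × 3.15 × 105.0 = 13.87 mGal
Simple Bouguer anomaly = -143.83 − (13.87) = -157.70 mGal

-157.7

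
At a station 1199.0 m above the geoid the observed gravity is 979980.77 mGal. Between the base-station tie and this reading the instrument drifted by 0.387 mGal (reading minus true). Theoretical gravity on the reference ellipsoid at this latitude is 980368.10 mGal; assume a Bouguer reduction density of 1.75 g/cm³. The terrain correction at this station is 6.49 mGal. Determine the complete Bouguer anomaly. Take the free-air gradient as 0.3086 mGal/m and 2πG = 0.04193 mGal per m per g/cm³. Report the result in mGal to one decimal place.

-99.2

Drift-corrected reading = 979980.77 − (0.387) = 979980.383 mGal
Free-air correction = 0.3086 × 1199.0 = 370.01 mGal
Free-air anomaly = 979980.383 − 980368.10 + (370.01) = -17.707 mGal
Bouguer slab correction = 0.04193 × 1.75 × 1199.0 = 87.98 mGal
Simple Bouguer anomaly = -17.707 − (87.98) = -105.687 mGal
Complete Bouguer anomaly = -105.687 + 6.49 = -99.197 mGal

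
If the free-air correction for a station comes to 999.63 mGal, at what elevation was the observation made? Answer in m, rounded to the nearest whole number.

3239

h = 999.63 / 0.3086 = 3239.24 m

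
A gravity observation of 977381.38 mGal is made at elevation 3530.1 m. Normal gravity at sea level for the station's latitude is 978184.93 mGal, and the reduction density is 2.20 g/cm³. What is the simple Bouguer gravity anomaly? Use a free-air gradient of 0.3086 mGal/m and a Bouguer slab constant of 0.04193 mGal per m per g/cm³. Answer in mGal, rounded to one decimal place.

Free-air correction = 0.3086 × 3530.1 = 1089.39 mGal
Free-air anomaly = 977381.38 − 978184.93 + (1089.39) = 285.84 mGal
Bouguer slab correction = 0.04193 × 2.20 × 3530.1 = 325.64 mGal
Simple Bouguer anomaly = 285.84 − (325.64) = -39.80 mGal

-39.8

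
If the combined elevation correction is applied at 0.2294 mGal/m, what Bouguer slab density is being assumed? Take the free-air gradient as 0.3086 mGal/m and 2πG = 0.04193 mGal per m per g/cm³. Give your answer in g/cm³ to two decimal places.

0.2294 = 0.3086 − 0.04193 × ρ
ρ = (0.3086 − 0.2294) / 0.04193 = 1.89 g/cm³

1.89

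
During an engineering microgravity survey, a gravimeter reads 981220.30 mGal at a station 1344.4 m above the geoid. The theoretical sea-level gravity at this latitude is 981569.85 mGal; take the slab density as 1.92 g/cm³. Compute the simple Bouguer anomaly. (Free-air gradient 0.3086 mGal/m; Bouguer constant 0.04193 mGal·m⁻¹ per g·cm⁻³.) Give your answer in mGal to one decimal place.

-42.9

Free-air correction = 0.3086 × 1344.4 = 414.88 mGal
Free-air anomaly = 981220.30 − 981569.85 + (414.88) = 65.33 mGal
Bouguer slab correction = 0.04193 × 1.92 × 1344.4 = 108.23 mGal
Simple Bouguer anomaly = 65.33 − (108.23) = -42.90 mGal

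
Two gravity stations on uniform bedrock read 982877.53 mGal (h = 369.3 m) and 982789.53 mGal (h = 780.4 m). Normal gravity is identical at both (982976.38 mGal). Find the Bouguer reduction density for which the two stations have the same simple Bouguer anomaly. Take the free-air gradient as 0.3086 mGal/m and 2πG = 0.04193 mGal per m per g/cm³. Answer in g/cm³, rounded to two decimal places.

Δg_obs = 982789.53 − 982877.53 = -88.00 mGal over Δh = 780.4 − 369.3 = 411.1 m
Equal Bouguer anomalies ⇒ Δg_obs + (0.3086 − 0.04193ρ)·Δh = 0
0.3086 − 0.04193ρ = −Δg_obs/Δh = 0.21406
ρ = (0.3086 − 0.21406) / 0.04193 = 2.25 g/cm³

2.25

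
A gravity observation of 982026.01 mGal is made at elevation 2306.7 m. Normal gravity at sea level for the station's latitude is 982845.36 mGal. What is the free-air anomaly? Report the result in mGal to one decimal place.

Free-air correction = 0.3086 × 2306.7 = 711.85 mGal
Free-air anomaly = 982026.01 − 982845.36 + (711.85) = -107.50 mGal

-107.5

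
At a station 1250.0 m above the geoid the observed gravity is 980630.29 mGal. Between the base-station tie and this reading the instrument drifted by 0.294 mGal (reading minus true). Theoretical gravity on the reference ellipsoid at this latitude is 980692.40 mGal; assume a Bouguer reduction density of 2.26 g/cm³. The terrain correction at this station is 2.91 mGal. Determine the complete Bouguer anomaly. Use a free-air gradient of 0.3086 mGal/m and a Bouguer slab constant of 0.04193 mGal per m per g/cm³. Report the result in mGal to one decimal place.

207.8

Drift-corrected reading = 980630.29 − (0.294) = 980629.996 mGal
Free-air correction = 0.3086 × 1250.0 = 385.75 mGal
Free-air anomaly = 980629.996 − 980692.40 + (385.75) = 323.346 mGal
Bouguer slab correction = 0.04193 × 2.26 × 1250.0 = 118.45 mGal
Simple Bouguer anomaly = 323.346 − (118.45) = 204.896 mGal
Complete Bouguer anomaly = 204.896 + 2.91 = 207.806 mGal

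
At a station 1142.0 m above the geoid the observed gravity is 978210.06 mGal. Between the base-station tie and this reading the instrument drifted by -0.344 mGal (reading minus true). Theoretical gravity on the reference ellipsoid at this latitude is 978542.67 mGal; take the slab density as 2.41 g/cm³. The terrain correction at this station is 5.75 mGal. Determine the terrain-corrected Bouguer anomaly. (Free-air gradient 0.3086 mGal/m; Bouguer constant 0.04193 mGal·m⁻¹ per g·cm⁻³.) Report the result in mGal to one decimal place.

Drift-corrected reading = 978210.06 − (-0.344) = 978210.404 mGal
Free-air correction = 0.3086 × 1142.0 = 352.42 mGal
Free-air anomaly = 978210.404 − 978542.67 + (352.42) = 20.154 mGal
Bouguer slab correction = 0.04193 × 2.41 × 1142.0 = 115.40 mGal
Simple Bouguer anomaly = 20.154 − (115.40) = -95.246 mGal
Complete Bouguer anomaly = -95.246 + 5.75 = -89.496 mGal

-89.5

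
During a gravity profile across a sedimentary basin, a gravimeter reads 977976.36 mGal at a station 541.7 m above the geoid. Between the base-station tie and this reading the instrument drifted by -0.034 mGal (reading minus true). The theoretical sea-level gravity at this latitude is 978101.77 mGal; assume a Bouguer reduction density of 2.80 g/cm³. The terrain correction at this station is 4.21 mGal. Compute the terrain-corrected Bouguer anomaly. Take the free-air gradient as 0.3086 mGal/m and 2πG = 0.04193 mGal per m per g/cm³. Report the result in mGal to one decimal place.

Drift-corrected reading = 977976.36 − (-0.034) = 977976.394 mGal
Free-air correction = 0.3086 × 541.7 = 167.17 mGal
Free-air anomaly = 977976.394 − 978101.77 + (167.17) = 41.794 mGal
Bouguer slab correction = 0.04193 × 2.80 × 541.7 = 63.60 mGal
Simple Bouguer anomaly = 41.794 − (63.60) = -21.806 mGal
Complete Bouguer anomaly = -21.806 + 4.21 = -17.596 mGal

-17.6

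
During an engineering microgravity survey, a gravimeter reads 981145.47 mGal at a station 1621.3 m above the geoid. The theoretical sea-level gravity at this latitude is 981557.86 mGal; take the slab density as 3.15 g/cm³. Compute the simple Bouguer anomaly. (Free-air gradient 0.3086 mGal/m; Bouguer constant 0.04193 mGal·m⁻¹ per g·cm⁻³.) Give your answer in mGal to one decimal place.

Free-air correction = 0.3086 × 1621.3 = 500.33 mGal
Free-air anomaly = 981145.47 − 981557.86 + (500.33) = 87.94 mGal
Bouguer slab correction = 0.04193 × 3.15 × 1621.3 = 214.14 mGal
Simple Bouguer anomaly = 87.94 − (214.14) = -126.20 mGal

-126.2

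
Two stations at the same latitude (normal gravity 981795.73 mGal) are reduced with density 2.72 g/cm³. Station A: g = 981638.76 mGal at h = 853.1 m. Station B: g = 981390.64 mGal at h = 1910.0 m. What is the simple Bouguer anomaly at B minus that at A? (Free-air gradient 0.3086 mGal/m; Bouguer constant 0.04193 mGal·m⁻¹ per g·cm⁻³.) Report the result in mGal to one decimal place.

Δg_SB(A) = 981638.76 − 981795.73 + 0.3086×853.1 − 0.04193×2.72×853.1 = 9.00 mGal
Δg_SB(B) = 981390.64 − 981795.73 + 0.3086×1910.0 − 0.04193×2.72×1910.0 = -33.50 mGal
Difference = -33.50 − (9.00) = -42.50 mGal

-42.5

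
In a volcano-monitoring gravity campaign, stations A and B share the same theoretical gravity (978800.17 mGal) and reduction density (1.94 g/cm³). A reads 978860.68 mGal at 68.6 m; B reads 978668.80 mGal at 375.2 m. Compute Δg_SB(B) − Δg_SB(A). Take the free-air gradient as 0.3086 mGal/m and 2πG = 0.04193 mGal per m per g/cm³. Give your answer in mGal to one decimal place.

-122.2

Δg_SB(A) = 978860.68 − 978800.17 + 0.3086×68.6 − 0.04193×1.94×68.6 = 76.10 mGal
Δg_SB(B) = 978668.80 − 978800.17 + 0.3086×375.2 − 0.04193×1.94×375.2 = -46.10 mGal
Difference = -46.10 − (76.10) = -122.20 mGal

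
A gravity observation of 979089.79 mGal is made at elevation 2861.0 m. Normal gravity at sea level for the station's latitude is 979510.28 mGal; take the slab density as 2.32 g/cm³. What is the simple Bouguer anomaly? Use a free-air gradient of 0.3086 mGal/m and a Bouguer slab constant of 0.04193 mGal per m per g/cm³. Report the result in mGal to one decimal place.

Free-air correction = 0.3086 × 2861.0 = 882.90 mGal
Free-air anomaly = 979089.79 − 979510.28 + (882.90) = 462.41 mGal
Bouguer slab correction = 0.04193 × 2.32 × 2861.0 = 278.31 mGal
Simple Bouguer anomaly = 462.41 − (278.31) = 184.10 mGal

184.1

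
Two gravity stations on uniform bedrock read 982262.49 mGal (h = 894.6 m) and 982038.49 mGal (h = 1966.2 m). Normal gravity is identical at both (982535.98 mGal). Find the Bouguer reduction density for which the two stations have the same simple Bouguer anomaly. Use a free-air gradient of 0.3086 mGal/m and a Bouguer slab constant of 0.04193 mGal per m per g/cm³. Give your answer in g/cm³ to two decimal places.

2.37

Δg_obs = 982038.49 − 982262.49 = -224.00 mGal over Δh = 1966.2 − 894.6 = 1071.6 m
Equal Bouguer anomalies ⇒ Δg_obs + (0.3086 − 0.04193ρ)·Δh = 0
0.3086 − 0.04193ρ = −Δg_obs/Δh = 0.20903
ρ = (0.3086 − 0.20903) / 0.04193 = 2.37 g/cm³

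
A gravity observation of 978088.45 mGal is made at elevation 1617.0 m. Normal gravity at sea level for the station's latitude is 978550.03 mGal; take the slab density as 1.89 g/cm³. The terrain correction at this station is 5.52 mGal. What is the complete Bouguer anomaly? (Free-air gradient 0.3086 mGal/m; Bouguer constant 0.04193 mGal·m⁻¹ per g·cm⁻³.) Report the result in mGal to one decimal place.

-85.2

Free-air correction = 0.3086 × 1617.0 = 499.01 mGal
Free-air anomaly = 978088.45 − 978550.03 + (499.01) = 37.43 mGal
Bouguer slab correction = 0.04193 × 1.89 × 1617.0 = 128.14 mGal
Simple Bouguer anomaly = 37.43 − (128.14) = -90.71 mGal
Complete Bouguer anomaly = -90.71 + 5.52 = -85.19 mGal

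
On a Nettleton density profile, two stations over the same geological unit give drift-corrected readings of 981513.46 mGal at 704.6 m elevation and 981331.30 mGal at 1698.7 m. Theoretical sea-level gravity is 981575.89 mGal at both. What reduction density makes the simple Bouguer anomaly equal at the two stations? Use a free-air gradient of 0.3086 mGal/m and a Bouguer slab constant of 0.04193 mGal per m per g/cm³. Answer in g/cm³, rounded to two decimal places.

2.99

Δg_obs = 981331.30 − 981513.46 = -182.16 mGal over Δh = 1698.7 − 704.6 = 994.1 m
Equal Bouguer anomalies ⇒ Δg_obs + (0.3086 − 0.04193ρ)·Δh = 0
0.3086 − 0.04193ρ = −Δg_obs/Δh = 0.18324
ρ = (0.3086 − 0.18324) / 0.04193 = 2.99 g/cm³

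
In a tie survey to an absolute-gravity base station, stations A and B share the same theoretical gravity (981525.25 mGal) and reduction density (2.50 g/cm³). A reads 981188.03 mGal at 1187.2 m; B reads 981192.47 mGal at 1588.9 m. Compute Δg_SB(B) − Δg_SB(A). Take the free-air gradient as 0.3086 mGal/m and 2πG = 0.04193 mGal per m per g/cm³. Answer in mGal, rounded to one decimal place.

Δg_SB(A) = 981188.03 − 981525.25 + 0.3086×1187.2 − 0.04193×2.50×1187.2 = -95.30 mGal
Δg_SB(B) = 981192.47 − 981525.25 + 0.3086×1588.9 − 0.04193×2.50×1588.9 = -9.00 mGal
Difference = -9.00 − (-95.30) = 86.30 mGal

86.3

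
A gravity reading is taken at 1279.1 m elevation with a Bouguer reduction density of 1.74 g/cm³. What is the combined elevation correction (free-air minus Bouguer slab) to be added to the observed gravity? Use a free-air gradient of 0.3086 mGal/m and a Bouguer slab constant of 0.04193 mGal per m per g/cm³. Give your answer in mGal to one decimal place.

301.4

Combined gradient = 0.3086 − 0.04193 × 1.74 = 0.2356418 mGal/m
Combined elevation correction = 0.2356418 × 1279.1 = 301.4 mGal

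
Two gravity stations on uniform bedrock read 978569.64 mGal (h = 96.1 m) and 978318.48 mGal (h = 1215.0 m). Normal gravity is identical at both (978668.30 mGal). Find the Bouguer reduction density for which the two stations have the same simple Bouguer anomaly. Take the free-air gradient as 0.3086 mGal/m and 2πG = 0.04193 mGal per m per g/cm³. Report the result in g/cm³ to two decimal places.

Δg_obs = 978318.48 − 978569.64 = -251.16 mGal over Δh = 1215.0 − 96.1 = 1118.9 m
Equal Bouguer anomalies ⇒ Δg_obs + (0.3086 − 0.04193ρ)·Δh = 0
0.3086 − 0.04193ρ = −Δg_obs/Δh = 0.22447
ρ = (0.3086 − 0.22447) / 0.04193 = 2.01 g/cm³

2.01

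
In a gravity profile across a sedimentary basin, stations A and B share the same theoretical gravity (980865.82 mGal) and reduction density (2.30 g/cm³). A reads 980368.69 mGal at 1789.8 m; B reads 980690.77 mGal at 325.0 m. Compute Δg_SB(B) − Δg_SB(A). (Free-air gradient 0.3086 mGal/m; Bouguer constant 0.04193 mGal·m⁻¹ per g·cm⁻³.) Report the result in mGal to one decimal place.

Δg_SB(A) = 980368.69 − 980865.82 + 0.3086×1789.8 − 0.04193×2.30×1789.8 = -117.40 mGal
Δg_SB(B) = 980690.77 − 980865.82 + 0.3086×325.0 − 0.04193×2.30×325.0 = -106.10 mGal
Difference = -106.10 − (-117.40) = 11.30 mGal

11.3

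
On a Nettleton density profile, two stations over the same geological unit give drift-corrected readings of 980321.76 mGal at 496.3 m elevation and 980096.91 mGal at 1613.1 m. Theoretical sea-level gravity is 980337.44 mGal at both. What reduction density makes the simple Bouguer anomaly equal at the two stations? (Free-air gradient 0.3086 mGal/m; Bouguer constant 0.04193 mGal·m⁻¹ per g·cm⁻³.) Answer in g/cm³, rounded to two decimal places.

Δg_obs = 980096.91 − 980321.76 = -224.85 mGal over Δh = 1613.1 − 496.3 = 1116.8 m
Equal Bouguer anomalies ⇒ Δg_obs + (0.3086 − 0.04193ρ)·Δh = 0
0.3086 − 0.04193ρ = −Δg_obs/Δh = 0.20133
ρ = (0.3086 − 0.20133) / 0.04193 = 2.56 g/cm³

2.56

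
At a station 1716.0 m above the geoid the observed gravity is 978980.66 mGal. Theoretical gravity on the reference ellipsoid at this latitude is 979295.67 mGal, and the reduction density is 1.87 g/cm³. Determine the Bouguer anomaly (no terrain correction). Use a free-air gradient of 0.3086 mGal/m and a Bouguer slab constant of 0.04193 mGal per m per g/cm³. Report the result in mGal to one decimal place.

80.0

Free-air correction = 0.3086 × 1716.0 = 529.56 mGal
Free-air anomaly = 978980.66 − 979295.67 + (529.56) = 214.55 mGal
Bouguer slab correction = 0.04193 × 1.87 × 1716.0 = 134.55 mGal
Simple Bouguer anomaly = 214.55 − (134.55) = 80.00 mGal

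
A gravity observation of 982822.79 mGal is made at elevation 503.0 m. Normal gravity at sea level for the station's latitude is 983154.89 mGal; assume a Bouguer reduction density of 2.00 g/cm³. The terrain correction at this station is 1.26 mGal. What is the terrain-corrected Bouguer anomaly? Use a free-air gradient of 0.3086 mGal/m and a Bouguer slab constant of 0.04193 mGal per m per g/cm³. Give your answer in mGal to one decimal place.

-217.8

Free-air correction = 0.3086 × 503.0 = 155.23 mGal
Free-air anomaly = 982822.79 − 983154.89 + (155.23) = -176.87 mGal
Bouguer slab correction = 0.04193 × 2.00 × 503.0 = 42.18 mGal
Simple Bouguer anomaly = -176.87 − (42.18) = -219.05 mGal
Complete Bouguer anomaly = -219.05 + 1.26 = -217.79 mGal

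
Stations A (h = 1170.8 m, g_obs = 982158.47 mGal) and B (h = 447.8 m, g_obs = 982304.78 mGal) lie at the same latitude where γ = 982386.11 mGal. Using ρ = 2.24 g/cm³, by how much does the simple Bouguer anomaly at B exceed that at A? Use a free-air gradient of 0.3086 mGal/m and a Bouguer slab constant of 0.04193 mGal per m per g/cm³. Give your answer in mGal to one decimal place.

-8.9

Δg_SB(A) = 982158.47 − 982386.11 + 0.3086×1170.8 − 0.04193×2.24×1170.8 = 23.70 mGal
Δg_SB(B) = 982304.78 − 982386.11 + 0.3086×447.8 − 0.04193×2.24×447.8 = 14.80 mGal
Difference = 14.80 − (23.70) = -8.90 mGal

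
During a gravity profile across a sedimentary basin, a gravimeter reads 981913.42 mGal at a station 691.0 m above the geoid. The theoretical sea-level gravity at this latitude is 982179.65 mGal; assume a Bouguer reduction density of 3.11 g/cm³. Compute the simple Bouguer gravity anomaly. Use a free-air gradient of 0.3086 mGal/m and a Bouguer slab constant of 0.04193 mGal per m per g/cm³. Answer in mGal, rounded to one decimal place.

Free-air correction = 0.3086 × 691.0 = 213.24 mGal
Free-air anomaly = 981913.42 − 982179.65 + (213.24) = -52.99 mGal
Bouguer slab correction = 0.04193 × 3.11 × 691.0 = 90.11 mGal
Simple Bouguer anomaly = -52.99 − (90.11) = -143.10 mGal

-143.1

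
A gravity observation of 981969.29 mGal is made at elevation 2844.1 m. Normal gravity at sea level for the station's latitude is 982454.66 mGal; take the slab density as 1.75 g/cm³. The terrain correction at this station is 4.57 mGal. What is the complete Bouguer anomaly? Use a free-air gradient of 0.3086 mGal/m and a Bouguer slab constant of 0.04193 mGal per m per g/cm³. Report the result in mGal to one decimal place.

Free-air correction = 0.3086 × 2844.1 = 877.69 mGal
Free-air anomaly = 981969.29 − 982454.66 + (877.69) = 392.32 mGal
Bouguer slab correction = 0.04193 × 1.75 × 2844.1 = 208.69 mGal
Simple Bouguer anomaly = 392.32 − (208.69) = 183.63 mGal
Complete Bouguer anomaly = 183.63 + 4.57 = 188.20 mGal

188.2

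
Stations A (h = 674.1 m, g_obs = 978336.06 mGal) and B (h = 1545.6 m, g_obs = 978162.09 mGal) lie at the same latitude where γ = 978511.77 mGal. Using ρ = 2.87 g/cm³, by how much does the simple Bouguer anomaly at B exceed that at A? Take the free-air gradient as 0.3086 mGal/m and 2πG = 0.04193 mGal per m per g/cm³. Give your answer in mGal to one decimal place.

Δg_SB(A) = 978336.06 − 978511.77 + 0.3086×674.1 − 0.04193×2.87×674.1 = -48.80 mGal
Δg_SB(B) = 978162.09 − 978511.77 + 0.3086×1545.6 − 0.04193×2.87×1545.6 = -58.70 mGal
Difference = -58.70 − (-48.80) = -9.90 mGal

-9.9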